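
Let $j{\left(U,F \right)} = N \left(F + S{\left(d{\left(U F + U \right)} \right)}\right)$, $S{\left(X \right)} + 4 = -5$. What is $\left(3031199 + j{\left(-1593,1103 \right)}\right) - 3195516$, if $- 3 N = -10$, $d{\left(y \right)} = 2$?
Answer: $- \frac{482011}{3} \approx -1.6067 \cdot 10^{5}$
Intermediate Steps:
$N = \frac{10}{3}$ ($N = \left(- \frac{1}{3}\right) \left(-10\right) = \frac{10}{3} \approx 3.3333$)
$S{\left(X \right)} = -9$ ($S{\left(X \right)} = -4 - 5 = -9$)
$j{\left(U,F \right)} = -30 + \frac{10 F}{3}$ ($j{\left(U,F \right)} = \frac{10 \left(F - 9\right)}{3} = \frac{10 \left(-9 + F\right)}{3} = -30 + \frac{10 F}{3}$)
$\left(3031199 + j{\left(-1593,1103 \right)}\right) - 3195516 = \left(3031199 + \left(-30 + \frac{10}{3} \cdot 1103\right)\right) - 3195516 = \left(3031199 + \left(-30 + \frac{11030}{3}\right)\right) - 3195516 = \left(3031199 + \frac{10940}{3}\right) - 3195516 = \frac{9104537}{3} - 3195516 = - \frac{482011}{3}$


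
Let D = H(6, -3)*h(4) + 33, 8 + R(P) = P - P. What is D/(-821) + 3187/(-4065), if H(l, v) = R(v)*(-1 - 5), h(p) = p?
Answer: -3531152/3337365 ≈ -1.0581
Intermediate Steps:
R(P) = -8 (R(P) = -8 + (P - P) = -8 + 0 = -8)
H(l, v) = 48 (H(l, v) = -8*(-1 - 5) = -8*(-6) = 48)
D = 225 (D = 48*4 + 33 = 192 + 33 = 225)
D/(-821) + 3187/(-4065) = 225/(-821) + 3187/(-4065) = 225*(-1/821) + 3187*(-1/4065) = -225/821 - 3187/4065 = -3531152/3337365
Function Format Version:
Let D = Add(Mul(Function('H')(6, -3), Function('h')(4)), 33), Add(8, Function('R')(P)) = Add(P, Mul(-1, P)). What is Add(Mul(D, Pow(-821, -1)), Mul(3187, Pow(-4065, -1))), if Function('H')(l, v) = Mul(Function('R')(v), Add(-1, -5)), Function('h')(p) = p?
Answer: Rational(-3531152, 3337365) ≈ -1.0581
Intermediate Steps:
Function('R')(P) = -8 (Function('R')(P) = Add(-8, Add(P, Mul(-1, P))) = Add(-8, 0) = -8)
Function('H')(l, v) = 48 (Function('H')(l, v) = Mul(-8, Add(-1, -5)) = Mul(-8, -6) = 48)
D = 225 (D = Add(Mul(48, 4), 33) = Add(192, 33) = 225)
Add(Mul(D, Pow(-821, -1)), Mul(3187, Pow(-4065, -1))) = Add(Mul(225, Pow(-821, -1)), Mul(3187, Pow(-4065, -1))) = Add(Mul(225, Rational(-1, 821)), Mul(3187, Rational(-1, 4065))) = Add(Rational(-225, 821), Rational(-3187, 4065)) = Rational(-3531152, 3337365)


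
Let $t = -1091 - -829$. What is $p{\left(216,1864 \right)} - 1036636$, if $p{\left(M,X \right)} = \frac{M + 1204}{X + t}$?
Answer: $- \frac{830344726}{801} \approx -1.0366 \cdot 10^{6}$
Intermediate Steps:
$t = -262$ ($t = -1091 + 829 = -262$)
$p{\left(M,X \right)} = \frac{1204 + M}{-262 + X}$ ($p{\left(M,X \right)} = \frac{M + 1204}{X - 262} = \frac{1204 + M}{-262 + X}$)
$p{\left(216,1864 \right)} - 1036636 = \frac{1204 + 216}{-262 + 1864} - 1036636 = \frac{1}{1602} \cdot 1420 - 1036636 = \frac{710}{801} - 1036636 = - \frac{830344726}{801}$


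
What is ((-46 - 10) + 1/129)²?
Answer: 52171729/16641 ≈ 3135.1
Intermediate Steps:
((-46 - 10) + 1/129)² = (-56 + 1/129)² = (-7223/129)² = 52171729/16641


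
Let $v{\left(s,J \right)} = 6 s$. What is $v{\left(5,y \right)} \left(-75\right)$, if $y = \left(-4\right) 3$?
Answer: $-2250$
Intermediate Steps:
$y = -12$
$v{\left(5,y \right)} \left(-75\right) = 6 \cdot 5 \left(-75\right) = 30 \left(-75\right) = -2250$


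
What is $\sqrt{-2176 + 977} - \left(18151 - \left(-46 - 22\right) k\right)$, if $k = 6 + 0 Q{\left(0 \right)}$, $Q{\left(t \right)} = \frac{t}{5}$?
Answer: $-18559 + i \sqrt{1199} \approx -18559.0 + 34.627 i$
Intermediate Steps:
$Q{\left(t \right)} = \frac{t}{5}$ ($Q{\left(t \right)} = t \frac{1}{5} = \frac{t}{5}$)
$k = 6$ ($k = 6 + 0 \cdot \frac{1}{5} \cdot 0 = 6 + 0 \cdot 0 = 6 + 0 = 6$)
$\sqrt{-2176 + 977} - \left(18151 - \left(-46 - 22\right) k\right) = \sqrt{-2176 + 977} - \left(18151 - \left(-46 - 22\right) 6\right) = \sqrt{-1199} - \left(18151 - \left(-46 - 22\right) 6\right) = i \sqrt{1199} - \left(18151 - \left(-68\right) 6\right) = i \sqrt{1199} - \left(18151 - -408\right) = i \sqrt{1199} - \left(18151 + 408\right) = i \sqrt{1199} - 18559 = -18559 + i \sqrt{1199}$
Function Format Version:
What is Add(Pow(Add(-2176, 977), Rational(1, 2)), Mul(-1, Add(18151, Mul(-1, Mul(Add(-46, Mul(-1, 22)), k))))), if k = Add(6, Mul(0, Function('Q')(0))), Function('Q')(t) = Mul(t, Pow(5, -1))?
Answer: Add(-18559, Mul(I, Pow(1199, Rational(1, 2)))) ≈ Add(-18559., Mul(34.627, I))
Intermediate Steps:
Function('Q')(t) = Mul(Rational(1, 5), t) (Function('Q')(t) = Mul(t, Rational(1, 5)) = Mul(Rational(1, 5), t))
k = 6 (k = Add(6, Mul(0, Mul(Rational(1, 5), 0))) = Add(6, Mul(0, 0)) = Add(6, 0) = 6)
Add(Pow(Add(-2176, 977), Rational(1, 2)), Mul(-1, Add(18151, Mul(-1, Mul(Add(-46, Mul(-1, 22)), k))))) = Add(Pow(Add(-2176, 977), Rational(1, 2)), Mul(-1, Add(18151, Mul(-1, Mul(Add(-46, Mul(-1, 22)), 6))))) = Add(Pow(-1199, Rational(1, 2)), Mul(-1, Add(18151, Mul(-1, Mul(Add(-46, -22), 6))))) = Add(Mul(I, Pow(1199, Rational(1, 2))), Mul(-1, Add(18151, Mul(-1, Mul(-68, 6))))) = Add(Mul(I, Pow(1199, Rational(1, 2))), Mul(-1, Add(18151, Mul(-1, -408)))) = Add(Mul(I, Pow(1199, Rational(1, 2))), Mul(-1, Add(18151, 408))) = Add(Mul(I, Pow(1199, Rational(1, 2))), Mul(-1, 18559)) = Add(Mul(I, Pow(1199, Rational(1, 2))), -18559) = Add(-18559, Mul(I, Pow(1199, Rational(1, 2))))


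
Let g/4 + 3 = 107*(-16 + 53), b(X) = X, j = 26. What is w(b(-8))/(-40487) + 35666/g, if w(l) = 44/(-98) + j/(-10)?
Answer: 176897054659/78481620280 ≈ 2.2540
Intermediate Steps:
g = 15824 (g = -12 + 4*(107*(-16 + 53)) = -12 + 4*(107*37) = -12 + 4*3959 = -12 + 15836 = 15824)
w(l) = -747/245 (w(l) = 44/(-98) + 26/(-10) = 44*(-1/98) + 26*(-1/10) = -22/49 - 13/5 = -747/245)
w(b(-8))/(-40487) + 35666/g = -747/245/(-40487) + 35666/15824 = -747/245*(-1/40487) + 35666*(1/15824) = 747/9919315 + 17833/7912 = 176897054659/78481620280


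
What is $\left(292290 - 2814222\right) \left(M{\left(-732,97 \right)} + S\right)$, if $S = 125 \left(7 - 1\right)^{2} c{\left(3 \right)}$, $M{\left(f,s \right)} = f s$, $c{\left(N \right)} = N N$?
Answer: $76929013728$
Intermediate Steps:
$c{\left(N \right)} = N^{2}$
$S = 40500$ ($S = 125 \left(7 - 1\right)^{2} \cdot 3^{2} = 125 \cdot 6^{2} \cdot 9 = 125 \cdot 36 \cdot 9 = 4500 \cdot 9 = 40500$)
$\left(292290 - 2814222\right) \left(M{\left(-732,97 \right)} + S\right) = \left(292290 - 2814222\right) \left(\left(-732\right) 97 + 40500\right) = - 2521932 \left(-71004 + 40500\right) = \left(-2521932\right) \left(-30504\right) = 76929013728$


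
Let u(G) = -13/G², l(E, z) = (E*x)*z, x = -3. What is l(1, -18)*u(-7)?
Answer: -702/49 ≈ -14.327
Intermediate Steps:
l(E, z) = -3*E*z (l(E, z) = (E*(-3))*z = (-3*E)*z = -3*E*z)
u(G) = -13/G²
l(1, -18)*u(-7) = (-3*1*(-18))*(-13/(-7)²) = 54*(-13*1/49) = 54*(-13/49) = -702/49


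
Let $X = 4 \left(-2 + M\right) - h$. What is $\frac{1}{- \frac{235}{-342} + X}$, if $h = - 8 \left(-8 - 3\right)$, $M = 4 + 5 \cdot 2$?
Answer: $- \frac{342}{13445} \approx -0.025437$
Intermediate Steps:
$M = 14$ ($M = 4 + 10 = 14$)
$h = 88$ ($h = \left(-8\right) \left(-11\right) = 88$)
$X = -40$ ($X = 4 \left(-2 + 14\right) - 88 = 4 \cdot 12 - 88 = 48 - 88 = -40$)
$\frac{1}{- \frac{235}{-342} + X} = \frac{1}{- \frac{235}{-342} - 40} = \frac{1}{\left(-235\right) \left(- \frac{1}{342}\right) - 40} = \frac{1}{\frac{235}{342} - 40} = \frac{1}{- \frac{13445}{342}} = - \frac{342}{13445}$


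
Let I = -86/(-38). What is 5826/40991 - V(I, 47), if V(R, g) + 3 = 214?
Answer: -8643275/40991 ≈ -210.86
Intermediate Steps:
I = 43/19 (I = -86*(-1/38) = 43/19 ≈ 2.2632)
V(R, g) = 211 (V(R, g) = -3 + 214 = 211)
5826/40991 - V(I, 47) = 5826/40991 - 1*211 = 5826*(1/40991) - 211 = 5826/40991 - 211 = -8643275/40991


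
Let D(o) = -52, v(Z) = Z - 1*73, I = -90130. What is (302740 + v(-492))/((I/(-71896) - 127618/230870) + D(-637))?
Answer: -1253922718801500/212873911417 ≈ -5890.4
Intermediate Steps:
v(Z) = -73 + Z (v(Z) = Z - 73 = -73 + Z)
(302740 + v(-492))/((I/(-71896) - 127618/230870) + D(-637)) = (302740 + (-73 - 492))/((-90130/(-71896) - 127618/230870) - 52) = (302740 - 565)/((-90130*(-1/71896) - 127618*1/230870) - 52) = 302175/((45065/35948 - 63809/115435) - 52) = 302175/(2908272343/4149657380 - 52) = 302175/(-212873911417/4149657380) = 302175*(-4149657380/212873911417) = -1253922718801500/212873911417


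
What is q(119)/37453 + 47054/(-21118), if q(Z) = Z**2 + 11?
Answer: -731514583/395466227 ≈ -1.8498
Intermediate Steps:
q(Z) = 11 + Z**2
q(119)/37453 + 47054/(-21118) = (11 + 119**2)/37453 + 47054/(-21118) = (11 + 14161)*(1/37453) + 47054*(-1/21118) = 14172*(1/37453) - 23527/10559 = 14172/37453 - 23527/10559 = -731514583/395466227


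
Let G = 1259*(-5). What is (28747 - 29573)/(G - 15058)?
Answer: 826/21353 ≈ 0.038683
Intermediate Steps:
G = -6295
(28747 - 29573)/(G - 15058) = (28747 - 29573)/(-6295 - 15058) = -826/(-21353) = -826*(-1/21353) = 826/21353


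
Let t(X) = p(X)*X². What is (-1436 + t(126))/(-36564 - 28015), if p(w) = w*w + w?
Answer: -254046316/64579 ≈ -3933.9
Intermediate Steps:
p(w) = w + w² (p(w) = w² + w = w + w²)
t(X) = X³*(1 + X) (t(X) = (X*(1 + X))*X² = X³*(1 + X))
(-1436 + t(126))/(-36564 - 28015) = (-1436 + 126³*(1 + 126))/(-36564 - 28015) = (-1436 + 2000376*127)/(-64579) = (-1436 + 254047752)*(-1/64579) = 254046316*(-1/64579) = -254046316/64579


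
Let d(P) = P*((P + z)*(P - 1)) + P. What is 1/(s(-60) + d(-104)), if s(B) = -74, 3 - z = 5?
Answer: -1/1157698 ≈ -8.6378e-7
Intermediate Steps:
z = -2 (z = 3 - 1*5 = 3 - 5 = -2)
d(P) = P + P*(-1 + P)*(-2 + P) (d(P) = P*((P - 2)*(P - 1)) + P = P*((-2 + P)*(-1 + P)) + P = P*((-1 + P)*(-2 + P)) + P = P*(-1 + P)*(-2 + P) + P = P + P*(-1 + P)*(-2 + P))
1/(s(-60) + d(-104)) = 1/(-74 - 104*(3 + (-104)**2 - 3*(-104))) = 1/(-74 - 104*(3 + 10816 + 312)) = 1/(-74 - 104*11131) = 1/(-74 - 1157624) = 1/(-1157698) = -1/1157698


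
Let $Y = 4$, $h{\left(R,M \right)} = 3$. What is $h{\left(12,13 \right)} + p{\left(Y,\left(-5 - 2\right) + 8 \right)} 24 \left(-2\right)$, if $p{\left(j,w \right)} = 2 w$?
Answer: $-93$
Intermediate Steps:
$h{\left(12,13 \right)} + p{\left(Y,\left(-5 - 2\right) + 8 \right)} 24 \left(-2\right) = 3 + 2 \left(\left(-5 - 2\right) + 8\right) 24 \left(-2\right) = 3 + 2 \left(-7 + 8\right) \left(-48\right) = 3 + 2 \cdot 1 \left(-48\right) = 3 + 2 \left(-48\right) = 3 - 96 = -93$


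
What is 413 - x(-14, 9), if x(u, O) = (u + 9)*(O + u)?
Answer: 388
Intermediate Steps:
x(u, O) = (9 + u)*(O + u)
413 - x(-14, 9) = 413 - ((-14)**2 + 9*9 + 9*(-14) + 9*(-14)) = 413 - (196 + 81 - 126 - 126) = 413 - 1*25 = 413 - 25 = 388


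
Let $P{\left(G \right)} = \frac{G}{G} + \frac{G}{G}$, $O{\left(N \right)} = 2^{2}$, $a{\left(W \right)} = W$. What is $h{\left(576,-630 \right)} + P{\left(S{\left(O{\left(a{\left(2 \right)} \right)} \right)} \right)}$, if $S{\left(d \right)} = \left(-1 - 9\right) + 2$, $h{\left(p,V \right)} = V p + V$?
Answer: $-363508$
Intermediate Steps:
$O{\left(N \right)} = 4$
$h{\left(p,V \right)} = V + V p$
$S{\left(d \right)} = -8$ ($S{\left(d \right)} = -10 + 2 = -8$)
$P{\left(G \right)} = 2$ ($P{\left(G \right)} = 1 + 1 = 2$)
$h{\left(576,-630 \right)} + P{\left(S{\left(O{\left(a{\left(2 \right)} \right)} \right)} \right)} = - 630 \left(1 + 576\right) + 2 = \left(-630\right) 577 + 2 = -363510 + 2 = -363508$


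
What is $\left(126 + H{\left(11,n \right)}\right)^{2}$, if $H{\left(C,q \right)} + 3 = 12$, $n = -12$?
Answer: $18225$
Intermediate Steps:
$H{\left(C,q \right)} = 9$ ($H{\left(C,q \right)} = -3 + 12 = 9$)
$\left(126 + H{\left(11,n \right)}\right)^{2} = \left(126 + 9\right)^{2} = 135^{2} = 18225$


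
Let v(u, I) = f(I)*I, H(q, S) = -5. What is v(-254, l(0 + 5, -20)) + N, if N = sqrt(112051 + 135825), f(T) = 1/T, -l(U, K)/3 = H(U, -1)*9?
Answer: 1 + 2*sqrt(61969) ≈ 498.87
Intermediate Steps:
l(U, K) = 135 (l(U, K) = -(-15)*9 = -3*(-45) = 135)
v(u, I) = 1 (v(u, I) = I/I = 1)
N = 2*sqrt(61969) (N = sqrt(247876) = 2*sqrt(61969) ≈ 497.87)
v(-254, l(0 + 5, -20)) + N = 1 + 2*sqrt(61969)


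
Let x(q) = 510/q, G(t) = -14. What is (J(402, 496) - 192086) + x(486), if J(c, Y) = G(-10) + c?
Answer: -15527453/81 ≈ -1.9170e+5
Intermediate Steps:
J(c, Y) = -14 + c
(J(402, 496) - 192086) + x(486) = ((-14 + 402) - 192086) + 510/486 = (388 - 192086) + 510*(1/486) = -191698 + 85/81 = -15527453/81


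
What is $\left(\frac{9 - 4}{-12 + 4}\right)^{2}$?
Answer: $\frac{25}{64} \approx 0.39063$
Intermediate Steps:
$\left(\frac{9 - 4}{-12 + 4}\right)^{2} = \left(\frac{5}{-8}\right)^{2} = \left(5 \left(- \frac{1}{8}\right)\right)^{2} = \left(- \frac{5}{8}\right)^{2} = \frac{25}{64}$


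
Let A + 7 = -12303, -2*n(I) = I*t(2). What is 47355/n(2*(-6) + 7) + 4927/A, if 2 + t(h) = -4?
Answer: -38867597/12310 ≈ -3157.4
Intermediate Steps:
t(h) = -6 (t(h) = -2 - 4 = -6)
n(I) = 3*I (n(I) = -I*(-6)/2 = -(-3)*I = 3*I)
A = -12310 (A = -7 - 12303 = -12310)
47355/n(2*(-6) + 7) + 4927/A = 47355/((3*(2*(-6) + 7))) + 4927/(-12310) = 47355/((3*(-12 + 7))) + 4927*(-1/12310) = 47355/((3*(-5))) - 4927/12310 = 47355/(-15) - 4927/12310 = 47355*(-1/15) - 4927/12310 = -3157 - 4927/12310 = -38867597/12310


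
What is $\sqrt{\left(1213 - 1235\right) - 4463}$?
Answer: $i \sqrt{4485} \approx 66.97 i$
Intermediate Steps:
$\sqrt{\left(1213 - 1235\right) - 4463} = \sqrt{-22 - 4463} = \sqrt{-4485} = i \sqrt{4485}$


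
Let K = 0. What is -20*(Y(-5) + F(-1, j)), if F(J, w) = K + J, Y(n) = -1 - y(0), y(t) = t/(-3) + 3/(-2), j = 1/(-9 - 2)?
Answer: 10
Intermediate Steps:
j = -1/11 (j = 1/(-11) = -1/11 ≈ -0.090909)
y(t) = -3/2 - t/3 (y(t) = t*(-1/3) + 3*(-1/2) = -t/3 - 3/2 = -3/2 - t/3)
Y(n) = 1/2 (Y(n) = -1 - (-3/2 - 1/3*0) = -1 - (-3/2 + 0) = -1 - 1*(-3/2) = -1 + 3/2 = 1/2)
F(J, w) = J (F(J, w) = 0 + J = J)
-20*(Y(-5) + F(-1, j)) = -20*(1/2 - 1) = -20*(-1/2) = 10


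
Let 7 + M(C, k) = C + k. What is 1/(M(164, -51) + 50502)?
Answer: 1/50608 ≈ 1.9760e-5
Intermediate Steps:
M(C, k) = -7 + C + k (M(C, k) = -7 + (C + k) = -7 + C + k)
1/(M(164, -51) + 50502) = 1/((-7 + 164 - 51) + 50502) = 1/(106 + 50502) = 1/50608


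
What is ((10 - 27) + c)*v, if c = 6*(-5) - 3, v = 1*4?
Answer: -200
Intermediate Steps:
v = 4
c = -33 (c = -30 - 3 = -33)
((10 - 27) + c)*v = ((10 - 27) - 33)*4 = (-17 - 33)*4 = -50*4 = -200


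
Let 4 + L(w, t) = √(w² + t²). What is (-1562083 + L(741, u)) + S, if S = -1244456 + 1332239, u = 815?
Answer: -1474304 + √1213306 ≈ -1.4732e+6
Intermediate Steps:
S = 87783
L(w, t) = -4 + √(t² + w²) (L(w, t) = -4 + √(w² + t²) = -4 + √(t² + w²))
(-1562083 + L(741, u)) + S = (-1562083 + (-4 + √(815² + 741²))) + 87783 = (-1562083 + (-4 + √(664225 + 549081))) + 87783 = (-1562083 + (-4 + √1213306)) + 87783 = (-1562087 + √1213306) + 87783 = -1474304 + √1213306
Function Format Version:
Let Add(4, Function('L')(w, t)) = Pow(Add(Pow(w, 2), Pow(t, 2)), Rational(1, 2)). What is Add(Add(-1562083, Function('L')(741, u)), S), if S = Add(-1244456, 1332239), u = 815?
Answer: Add(-1474304, Pow(1213306, Rational(1, 2))) ≈ -1.4732e+6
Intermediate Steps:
S = 87783
Function('L')(w, t) = Add(-4, Pow(Add(Pow(t, 2), Pow(w, 2)), Rational(1, 2))) (Function('L')(w, t) = Add(-4, Pow(Add(Pow(w, 2), Pow(t, 2)), Rational(1, 2))) = Add(-4, Pow(Add(Pow(t, 2), Pow(w, 2)), Rational(1, 2))))
Add(Add(-1562083, Function('L')(741, u)), S) = Add(Add(-1562083, Add(-4, Pow(Add(Pow(815, 2), Pow(741, 2)), Rational(1, 2)))), 87783) = Add(Add(-1562083, Add(-4, Pow(Add(664225, 549081), Rational(1, 2)))), 87783) = Add(Add(-1562083, Add(-4, Pow(1213306, Rational(1, 2)))), 87783) = Add(Add(-1562087, Pow(1213306, Rational(1, 2))), 87783) = Add(-1474304, Pow(1213306, Rational(1, 2)))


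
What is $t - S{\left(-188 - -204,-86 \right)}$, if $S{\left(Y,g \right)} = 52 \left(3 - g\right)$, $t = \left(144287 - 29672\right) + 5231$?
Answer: $115218$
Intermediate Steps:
$t = 119846$ ($t = 114615 + 5231 = 119846$)
$S{\left(Y,g \right)} = 156 - 52 g$
$t - S{\left(-188 - -204,-86 \right)} = 119846 - \left(156 - -4472\right) = 119846 - \left(156 + 4472\right) = 119846 - 4628 = 115218$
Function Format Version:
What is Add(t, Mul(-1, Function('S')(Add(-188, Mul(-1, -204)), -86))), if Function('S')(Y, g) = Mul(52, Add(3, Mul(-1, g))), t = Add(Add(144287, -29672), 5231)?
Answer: 115218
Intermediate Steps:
t = 119846 (t = Add(114615, 5231) = 119846)
Function('S')(Y, g) = Add(156, Mul(-52, g))
Add(t, Mul(-1, Function('S')(Add(-188, Mul(-1, -204)), -86))) = Add(119846, Mul(-1, Add(156, Mul(-52, -86)))) = Add(119846, Mul(-1, Add(156, 4472))) = Add(119846, Mul(-1, 4628)) = Add(119846, -4628) = 115218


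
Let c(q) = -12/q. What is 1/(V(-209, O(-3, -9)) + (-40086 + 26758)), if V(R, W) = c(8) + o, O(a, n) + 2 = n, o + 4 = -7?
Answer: -2/26681 ≈ -7.4960e-5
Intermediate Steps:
o = -11 (o = -4 - 7 = -11)
O(a, n) = -2 + n
V(R, W) = -25/2 (V(R, W) = -12/8 - 11 = -12*⅛ - 11 = -3/2 - 11 = -25/2)
1/(V(-209, O(-3, -9)) + (-40086 + 26758)) = 1/(-25/2 + (-40086 + 26758)) = 1/(-25/2 - 13328) = 1/(-26681/2) = -2/26681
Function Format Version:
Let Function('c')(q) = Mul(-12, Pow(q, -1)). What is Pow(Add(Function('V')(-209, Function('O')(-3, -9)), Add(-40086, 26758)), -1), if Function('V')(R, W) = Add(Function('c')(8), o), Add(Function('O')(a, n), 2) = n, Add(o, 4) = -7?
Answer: Rational(-2, 26681) ≈ -7.4960e-5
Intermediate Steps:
o = -11 (o = Add(-4, -7) = -11)
Function('O')(a, n) = Add(-2, n)
Function('V')(R, W) = Rational(-25, 2) (Function('V')(R, W) = Add(Mul(-12, Pow(8, -1)), -11) = Add(Mul(-12, Rational(1, 8)), -11) = Add(Rational(-3, 2), -11) = Rational(-25, 2))
Pow(Add(Function('V')(-209, Function('O')(-3, -9)), Add(-40086, 26758)), -1) = Pow(Add(Rational(-25, 2), Add(-40086, 26758)), -1) = Pow(Add(Rational(-25, 2), -13328), -1) = Pow(Rational(-26681, 2), -1) = Rational(-2, 26681)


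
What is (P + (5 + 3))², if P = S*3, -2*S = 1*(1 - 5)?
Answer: 196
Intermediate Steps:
S = 2 (S = -(1 - 5)/2 = -(-4)/2 = -½*(-4) = 2)
P = 6 (P = 2*3 = 6)
(P + (5 + 3))² = (6 + (5 + 3))² = (6 + 8)² = 14² = 196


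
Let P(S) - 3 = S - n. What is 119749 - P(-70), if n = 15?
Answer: 119831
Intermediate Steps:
P(S) = -12 + S (P(S) = 3 + (S - 1*15) = 3 + (S - 15) = 3 + (-15 + S) = -12 + S)
119749 - P(-70) = 119749 - (-12 - 70) = 119749 - 1*(-82) = 119749 + 82 = 119831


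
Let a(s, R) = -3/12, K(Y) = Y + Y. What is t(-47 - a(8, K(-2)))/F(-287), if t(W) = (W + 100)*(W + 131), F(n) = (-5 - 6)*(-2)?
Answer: 71781/352 ≈ 203.92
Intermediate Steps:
K(Y) = 2*Y
a(s, R) = -¼ (a(s, R) = -3*1/12 = -¼)
F(n) = 22 (F(n) = -11*(-2) = 22)
t(W) = (100 + W)*(131 + W)
t(-47 - a(8, K(-2)))/F(-287) = (13100 + (-47 - 1*(-¼))² + 231*(-47 - 1*(-¼)))/22 = (13100 + (-47 + ¼)² + 231*(-47 + ¼))*(1/22) = (13100 + (-187/4)² + 231*(-187/4))*(1/22) = (13100 + 34969/16 - 43197/4)*(1/22) = (71781/16)*(1/22) = 71781/352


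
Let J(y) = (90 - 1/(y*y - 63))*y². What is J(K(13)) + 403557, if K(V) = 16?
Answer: 82332965/193 ≈ 4.2660e+5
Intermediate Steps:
J(y) = y²*(90 - 1/(-63 + y²)) (J(y) = (90 - 1/(y² - 63))*y² = (90 - 1/(-63 + y²))*y² = y²*(90 - 1/(-63 + y²)))
J(K(13)) + 403557 = 16²*(-5671 + 90*16²)/(-63 + 16²) + 403557 = 256*(-5671 + 90*256)/(-63 + 256) + 403557 = 256*(-5671 + 23040)/193 + 403557 = 256*(1/193)*17369 + 403557 = 4446464/193 + 403557 = 82332965/193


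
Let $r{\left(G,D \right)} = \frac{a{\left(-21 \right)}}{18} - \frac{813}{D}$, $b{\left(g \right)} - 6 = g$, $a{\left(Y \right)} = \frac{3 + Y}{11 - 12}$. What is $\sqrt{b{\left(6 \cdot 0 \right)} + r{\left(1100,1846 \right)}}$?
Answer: $\frac{\sqrt{22353214}}{1846} \approx 2.5612$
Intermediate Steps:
$a{\left(Y \right)} = -3 - Y$ ($a{\left(Y \right)} = \frac{3 + Y}{-1} = \left(3 + Y\right) \left(-1\right) = -3 - Y$)
$b{\left(g \right)} = 6 + g$
$r{\left(G,D \right)} = 1 - \frac{813}{D}$ ($r{\left(G,D \right)} = \frac{-3 - -21}{18} - \frac{813}{D} = \left(-3 + 21\right) \frac{1}{18} - \frac{813}{D} = 18 \cdot \frac{1}{18} - \frac{813}{D} = 1 - \frac{813}{D}$)
$\sqrt{b{\left(6 \cdot 0 \right)} + r{\left(1100,1846 \right)}} = \sqrt{\left(6 + 6 \cdot 0\right) + \frac{-813 + 1846}{1846}} = \sqrt{\left(6 + 0\right) + \frac{1}{1846} \cdot 1033} = \sqrt{6 + \frac{1033}{1846}} = \sqrt{\frac{12109}{1846}} = \frac{\sqrt{22353214}}{1846}$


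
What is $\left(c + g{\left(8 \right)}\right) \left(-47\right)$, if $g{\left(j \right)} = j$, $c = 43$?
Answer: $-2397$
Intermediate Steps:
$\left(c + g{\left(8 \right)}\right) \left(-47\right) = \left(43 + 8\right) \left(-47\right) = 51 \left(-47\right) = -2397$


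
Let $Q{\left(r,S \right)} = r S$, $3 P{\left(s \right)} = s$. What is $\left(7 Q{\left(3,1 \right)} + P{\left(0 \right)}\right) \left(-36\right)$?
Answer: $-756$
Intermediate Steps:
$P{\left(s \right)} = \frac{s}{3}$
$Q{\left(r,S \right)} = S r$
$\left(7 Q{\left(3,1 \right)} + P{\left(0 \right)}\right) \left(-36\right) = \left(7 \cdot 1 \cdot 3 + \frac{1}{3} \cdot 0\right) \left(-36\right) = \left(7 \cdot 3 + 0\right) \left(-36\right) = \left(21 + 0\right) \left(-36\right) = 21 \left(-36\right) = -756$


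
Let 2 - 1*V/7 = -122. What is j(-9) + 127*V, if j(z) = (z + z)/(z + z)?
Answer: 110237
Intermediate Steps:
V = 868 (V = 14 - 7*(-122) = 14 + 854 = 868)
j(z) = 1 (j(z) = (2*z)/((2*z)) = (2*z)*(1/(2*z)) = 1)
j(-9) + 127*V = 1 + 127*868 = 1 + 110236 = 110237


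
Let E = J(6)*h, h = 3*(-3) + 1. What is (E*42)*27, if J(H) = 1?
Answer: -9072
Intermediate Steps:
h = -8 (h = -9 + 1 = -8)
E = -8 (E = 1*(-8) = -8)
(E*42)*27 = -8*42*27 = -336*27 = -9072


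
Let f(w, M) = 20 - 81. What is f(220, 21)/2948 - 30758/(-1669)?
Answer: 90572775/4920212 ≈ 18.408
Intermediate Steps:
f(w, M) = -61
f(220, 21)/2948 - 30758/(-1669) = -61/2948 - 30758/(-1669) = -61*1/2948 - 30758*(-1/1669) = -61/2948 + 30758/1669 = 90572775/4920212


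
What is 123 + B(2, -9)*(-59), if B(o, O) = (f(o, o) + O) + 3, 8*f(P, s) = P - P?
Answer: 477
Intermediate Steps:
f(P, s) = 0 (f(P, s) = (P - P)/8 = (1/8)*0 = 0)
B(o, O) = 3 + O (B(o, O) = (0 + O) + 3 = O + 3 = 3 + O)
123 + B(2, -9)*(-59) = 123 + (3 - 9)*(-59) = 123 - 6*(-59) = 123 + 354 = 477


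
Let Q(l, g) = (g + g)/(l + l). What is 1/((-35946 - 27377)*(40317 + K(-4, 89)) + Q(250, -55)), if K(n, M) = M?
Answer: -50/127931456911 ≈ -3.9083e-10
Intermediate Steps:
Q(l, g) = g/l (Q(l, g) = (2*g)/((2*l)) = (2*g)*(1/(2*l)) = g/l)
1/((-35946 - 27377)*(40317 + K(-4, 89)) + Q(250, -55)) = 1/((-35946 - 27377)*(40317 + 89) - 55/250) = 1/(-63323*40406 - 55*1/250) = 1/(-2558629138 - 11/50) = 1/(-127931456911/50) = -50/127931456911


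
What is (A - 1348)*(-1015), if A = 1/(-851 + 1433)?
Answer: 796303025/582 ≈ 1.3682e+6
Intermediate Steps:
A = 1/582 ≈ 0.0017182
(A - 1348)*(-1015) = (1/582 - 1348)*(-1015) = -784535/582*(-1015) = 796303025/582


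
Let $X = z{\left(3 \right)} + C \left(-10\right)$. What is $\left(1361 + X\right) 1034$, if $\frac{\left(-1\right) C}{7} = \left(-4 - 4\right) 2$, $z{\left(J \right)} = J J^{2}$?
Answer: $277112$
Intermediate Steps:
$z{\left(J \right)} = J^{3}$
$C = 112$ ($C = - 7 \left(-4 - 4\right) 2 = - 7 \left(\left(-8\right) 2\right) = \left(-7\right) \left(-16\right) = 112$)
$X = -1093$ ($X = 3^{3} + 112 \left(-10\right) = 27 - 1120 = -1093$)
$\left(1361 + X\right) 1034 = \left(1361 - 1093\right) 1034 = 268 \cdot 1034 = 277112$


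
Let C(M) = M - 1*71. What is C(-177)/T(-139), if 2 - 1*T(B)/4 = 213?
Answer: 62/211 ≈ 0.29384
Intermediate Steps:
T(B) = -844 (T(B) = 8 - 4*213 = 8 - 852 = -844)
C(M) = -71 + M (C(M) = M - 71 = -71 + M)
C(-177)/T(-139) = (-71 - 177)/(-844) = -248*(-1/844) = 62/211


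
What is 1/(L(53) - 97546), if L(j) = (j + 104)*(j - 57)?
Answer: -1/98174 ≈ -1.0186e-5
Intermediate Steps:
L(j) = (-57 + j)*(104 + j) (L(j) = (104 + j)*(-57 + j) = (-57 + j)*(104 + j))
1/(L(53) - 97546) = 1/((-5928 + 53² + 47*53) - 97546) = 1/((-5928 + 2809 + 2491) - 97546) = 1/(-628 - 97546) = 1/(-98174) = -1/98174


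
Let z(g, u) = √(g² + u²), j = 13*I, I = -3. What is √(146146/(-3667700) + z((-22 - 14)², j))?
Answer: √(-5360196842 + 403560698700*√186793)/366770 ≈ 36.008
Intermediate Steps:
j = -39 (j = 13*(-3) = -39)
√(146146/(-3667700) + z((-22 - 14)², j)) = √(146146/(-3667700) + √(((-22 - 14)²)² + (-39)²)) = √(146146*(-1/3667700) + √(((-36)²)² + 1521)) = √(-73073/1833850 + √(1296² + 1521)) = √(-73073/1833850 + √(1679616 + 1521)) = √(-73073/1833850 + √1681137) = √(-73073/1833850 + 3*√186793)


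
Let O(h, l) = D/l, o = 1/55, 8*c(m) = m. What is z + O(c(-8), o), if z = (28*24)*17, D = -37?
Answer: 9389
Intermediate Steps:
c(m) = m/8
o = 1/55 ≈ 0.018182
O(h, l) = -37/l
z = 11424 (z = 672*17 = 11424)
z + O(c(-8), o) = 11424 - 37/1/55 = 11424 - 37*55 = 11424 - 2035 = 9389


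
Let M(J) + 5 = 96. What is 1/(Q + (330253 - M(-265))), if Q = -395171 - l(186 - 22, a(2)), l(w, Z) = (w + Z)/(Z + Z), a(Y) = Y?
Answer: -2/130101 ≈ -1.5373e-5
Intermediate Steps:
M(J) = 91 (M(J) = -5 + 96 = 91)
l(w, Z) = (Z + w)/(2*Z) (l(w, Z) = (Z + w)/((2*Z)) = (Z + w)*(1/(2*Z)) = (Z + w)/(2*Z))
Q = -790425/2 (Q = -395171 - (2 + (186 - 22))/(2*2) = -395171 - (2 + 164)/(2*2) = -395171 - 166/(2*2) = -395171 - 1*83/2 = -395171 - 83/2 = -790425/2 ≈ -3.9521e+5)
1/(Q + (330253 - M(-265))) = 1/(-790425/2 + (330253 - 1*91)) = 1/(-790425/2 + (330253 - 91)) = 1/(-790425/2 + 330162) = 1/(-130101/2) = -2/130101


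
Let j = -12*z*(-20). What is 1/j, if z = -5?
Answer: -1/1200 ≈ -0.00083333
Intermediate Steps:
j = -1200 (j = -12*(-5)*(-20) = 60*(-20) = -1200)
1/j = 1/(-1200) = -1/1200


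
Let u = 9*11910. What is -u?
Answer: -107190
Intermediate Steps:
u = 107190
-u = -1*107190 = -107190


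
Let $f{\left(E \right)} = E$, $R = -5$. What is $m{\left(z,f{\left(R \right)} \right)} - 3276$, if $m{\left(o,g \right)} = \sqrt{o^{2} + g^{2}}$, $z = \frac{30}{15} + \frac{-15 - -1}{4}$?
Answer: $-3276 + \frac{\sqrt{109}}{2} \approx -3270.8$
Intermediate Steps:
$z = - \frac{3}{2}$ ($z = 30 \cdot \frac{1}{15} + \left(-15 + 1\right) \frac{1}{4} = 2 - \frac{7}{2} = - \frac{3}{2} \approx -1.5$)
$m{\left(o,g \right)} = \sqrt{g^{2} + o^{2}}$
$m{\left(z,f{\left(R \right)} \right)} - 3276 = \sqrt{\left(-5\right)^{2} + \left(- \frac{3}{2}\right)^{2}} - 3276 = \sqrt{25 + \frac{9}{4}} - 3276 = \sqrt{\frac{109}{4}} - 3276 = \frac{\sqrt{109}}{2} - 3276 = -3276 + \frac{\sqrt{109}}{2}$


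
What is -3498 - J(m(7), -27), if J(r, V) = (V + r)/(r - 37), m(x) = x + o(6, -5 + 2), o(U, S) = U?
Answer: -41983/12 ≈ -3498.6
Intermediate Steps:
m(x) = 6 + x (m(x) = x + 6 = 6 + x)
J(r, V) = (V + r)/(-37 + r)
-3498 - J(m(7), -27) = -3498 - (-27 + (6 + 7))/(-37 + (6 + 7)) = -3498 - (-27 + 13)/(-37 + 13) = -3498 - (-14)/(-24) = -3498 - (-1)*(-14)/24 = -3498 - 1*7/12 = -3498 - 7/12 = -41983/12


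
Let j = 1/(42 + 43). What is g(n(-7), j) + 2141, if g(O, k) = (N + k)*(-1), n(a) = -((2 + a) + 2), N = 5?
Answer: 181559/85 ≈ 2136.0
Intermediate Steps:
j = 1/85 ≈ 0.011765
n(a) = -4 - a (n(a) = -(4 + a) = -4 - a)
g(O, k) = -5 - k (g(O, k) = (5 + k)*(-1) = -5 - k)
g(n(-7), j) + 2141 = (-5 - 1*1/85) + 2141 = (-5 - 1/85) + 2141 = -426/85 + 2141 = 181559/85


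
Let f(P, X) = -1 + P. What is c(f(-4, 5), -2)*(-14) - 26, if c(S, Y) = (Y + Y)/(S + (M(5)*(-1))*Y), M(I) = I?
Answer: -74/5 ≈ -14.800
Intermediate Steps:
c(S, Y) = 2*Y/(S - 5*Y) (c(S, Y) = (Y + Y)/(S + (5*(-1))*Y) = (2*Y)/(S - 5*Y) = 2*Y/(S - 5*Y))
c(f(-4, 5), -2)*(-14) - 26 = (2*(-2)/((-1 - 4) - 5*(-2)))*(-14) - 26 = (2*(-2)/(-5 + 10))*(-14) - 26 = (2*(-2)/5)*(-14) - 26 = (2*(-2)*(⅕))*(-14) - 26 = -⅘*(-14) - 26 = 56/5 - 26 = -74/5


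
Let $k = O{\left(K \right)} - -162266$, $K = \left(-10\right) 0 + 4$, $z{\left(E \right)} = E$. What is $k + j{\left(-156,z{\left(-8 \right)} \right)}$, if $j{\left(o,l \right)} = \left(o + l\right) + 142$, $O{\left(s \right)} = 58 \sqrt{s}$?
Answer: $162360$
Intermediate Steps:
$K = 4$ ($K = 0 + 4 = 4$)
$j{\left(o,l \right)} = 142 + l + o$ ($j{\left(o,l \right)} = \left(l + o\right) + 142 = 142 + l + o$)
$k = 162382$ ($k = 58 \sqrt{4} - -162266 = 58 \cdot 2 + 162266 = 116 + 162266 = 162382$)
$k + j{\left(-156,z{\left(-8 \right)} \right)} = 162382 - 22 = 162360$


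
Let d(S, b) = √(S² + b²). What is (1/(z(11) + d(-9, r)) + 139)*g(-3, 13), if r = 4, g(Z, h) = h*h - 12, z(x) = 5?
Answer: 1570471/72 + 157*√97/72 ≈ 21834.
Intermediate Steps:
g(Z, h) = -12 + h² (g(Z, h) = h² - 12 = -12 + h²)
(1/(z(11) + d(-9, r)) + 139)*g(-3, 13) = (1/(5 + √((-9)² + 4²)) + 139)*(-12 + 13²) = (1/(5 + √(81 + 16)) + 139)*(-12 + 169) = (1/(5 + √97) + 139)*157 = (139 + 1/(5 + √97))*157 = 21823 + 157/(5 + √97)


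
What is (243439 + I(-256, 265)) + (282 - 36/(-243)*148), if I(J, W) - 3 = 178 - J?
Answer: 6592858/27 ≈ 2.4418e+5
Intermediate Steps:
I(J, W) = 181 - J (I(J, W) = 3 + (178 - J) = 181 - J)
(243439 + I(-256, 265)) + (282 - 36/(-243)*148) = (243439 + (181 - 1*(-256))) + (282 - 36/(-243)*148) = (243439 + (181 + 256)) + (282 - 36*(-1/243)*148) = (243439 + 437) + (282 + (4/27)*148) = 243876 + (282 + 592/27) = 243876 + 8206/27 = 6592858/27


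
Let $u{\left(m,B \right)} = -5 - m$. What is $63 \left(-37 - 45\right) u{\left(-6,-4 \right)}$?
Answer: $-5166$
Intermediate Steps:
$63 \left(-37 - 45\right) u{\left(-6,-4 \right)} = 63 \left(-37 - 45\right) \left(-5 - -6\right) = 63 \left(-37 - 45\right) \left(-5 + 6\right) = 63 \left(-82\right) 1 = \left(-5166\right) 1 = -5166$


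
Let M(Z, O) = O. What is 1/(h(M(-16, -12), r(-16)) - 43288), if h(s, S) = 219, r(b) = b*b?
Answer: -1/43069 ≈ -2.3219e-5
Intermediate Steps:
r(b) = b²
1/(h(M(-16, -12), r(-16)) - 43288) = 1/(219 - 43288) = 1/(-43069) = -1/43069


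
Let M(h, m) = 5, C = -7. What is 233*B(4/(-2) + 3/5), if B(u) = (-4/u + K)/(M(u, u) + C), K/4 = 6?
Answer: -21902/7 ≈ -3128.9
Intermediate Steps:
K = 24 (K = 4*6 = 24)
B(u) = -12 + 2/u (B(u) = (-4/u + 24)/(5 - 7) = (24 - 4/u)/(-2) = (24 - 4/u)*(-½) = -12 + 2/u)
233*B(4/(-2) + 3/5) = 233*(-12 + 2/(4/(-2) + 3/5)) = 233*(-12 + 2/(4*(-½) + 3*(⅕))) = 233*(-12 + 2/(-2 + ⅗)) = 233*(-12 + 2/(-7/5)) = 233*(-12 + 2*(-5/7)) = 233*(-12 - 10/7) = 233*(-94/7) = -21902/7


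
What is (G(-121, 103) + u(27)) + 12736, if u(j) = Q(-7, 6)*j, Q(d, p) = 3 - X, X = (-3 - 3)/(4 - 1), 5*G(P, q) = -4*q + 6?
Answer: 63949/5 ≈ 12790.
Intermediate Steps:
G(P, q) = 6/5 - 4*q/5 (G(P, q) = (-4*q + 6)/5 = (6 - 4*q)/5 = 6/5 - 4*q/5)
X = -2 (X = -6/3 = -6*⅓ = -2)
Q(d, p) = 5 (Q(d, p) = 3 - 1*(-2) = 3 + 2 = 5)
u(j) = 5*j
(G(-121, 103) + u(27)) + 12736 = ((6/5 - ⅘*103) + 5*27) + 12736 = ((6/5 - 412/5) + 135) + 12736 = (-406/5 + 135) + 12736 = 269/5 + 12736 = 63949/5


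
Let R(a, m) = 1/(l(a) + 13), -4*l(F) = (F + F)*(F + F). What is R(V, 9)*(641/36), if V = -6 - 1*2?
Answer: -641/1836 ≈ -0.34913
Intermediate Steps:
l(F) = -F² (l(F) = -(F + F)*(F + F)/4 = -2*F*2*F/4 = -F²)
V = -8 (V = -6 - 2 = -8)
R(a, m) = 1/(13 - a²) (R(a, m) = 1/(-a² + 13) = 1/(13 - a²))
R(V, 9)*(641/36) = (-1/(-13 + (-8)²))*(641/36) = (-1/(-13 + 64))*(641*(1/36)) = -1/51*(641/36) = -1*1/51*(641/36) = -1/51*641/36 = -641/1836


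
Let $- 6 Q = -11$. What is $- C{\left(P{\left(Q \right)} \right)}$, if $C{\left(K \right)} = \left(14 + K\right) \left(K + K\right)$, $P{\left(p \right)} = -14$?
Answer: $0$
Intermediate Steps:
$Q = \frac{11}{6}$ ($Q = \left(- \frac{1}{6}\right) \left(-11\right) = \frac{11}{6} \approx 1.8333$)
$C{\left(K \right)} = 2 K \left(14 + K\right)$ ($C{\left(K \right)} = \left(14 + K\right) 2 K = 2 K \left(14 + K\right)$)
$- C{\left(P{\left(Q \right)} \right)} = - 2 \left(-14\right) \left(14 - 14\right) = - 2 \left(-14\right) 0 = \left(-1\right) 0 = 0$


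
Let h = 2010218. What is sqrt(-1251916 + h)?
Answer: sqrt(758302) ≈ 870.81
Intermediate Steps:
sqrt(-1251916 + h) = sqrt(-1251916 + 2010218) = sqrt(758302)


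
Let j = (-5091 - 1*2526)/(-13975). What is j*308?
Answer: 2346036/13975 ≈ 167.87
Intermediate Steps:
j = 7617/13975 (j = (-5091 - 2526)*(-1/13975) = -7617*(-1/13975) = 7617/13975 ≈ 0.54504)
j*308 = (7617/13975)*308 = 2346036/13975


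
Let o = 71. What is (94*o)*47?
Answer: 313678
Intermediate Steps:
(94*o)*47 = (94*71)*47 = 6674*47 = 313678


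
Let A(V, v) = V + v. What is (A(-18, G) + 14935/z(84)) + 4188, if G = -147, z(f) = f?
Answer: 352867/84 ≈ 4200.8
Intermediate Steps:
(A(-18, G) + 14935/z(84)) + 4188 = ((-18 - 147) + 14935/84) + 4188 = (-165 + 14935*(1/84)) + 4188 = (-165 + 14935/84) + 4188 = 1075/84 + 4188 = 352867/84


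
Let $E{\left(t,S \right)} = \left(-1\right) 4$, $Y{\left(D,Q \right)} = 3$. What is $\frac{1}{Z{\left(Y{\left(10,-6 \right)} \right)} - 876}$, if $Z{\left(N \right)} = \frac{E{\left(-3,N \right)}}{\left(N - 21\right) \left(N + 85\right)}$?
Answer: $- \frac{396}{346895} \approx -0.0011416$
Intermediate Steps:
$E{\left(t,S \right)} = -4$
$Z{\left(N \right)} = - \frac{4}{\left(-21 + N\right) \left(85 + N\right)}$ ($Z{\left(N \right)} = - \frac{4}{\left(N - 21\right) \left(N + 85\right)} = - \frac{4}{\left(-21 + N\right) \left(85 + N\right)}$)
$\frac{1}{Z{\left(Y{\left(10,-6 \right)} \right)} - 876} = \frac{1}{- \frac{4}{-1785 + 3^{2} + 64 \cdot 3} - 876} = \frac{1}{- \frac{4}{-1785 + 9 + 192} - 876} = \frac{1}{- \frac{4}{-1584} - 876} = \frac{1}{\left(-4\right) \left(- \frac{1}{1584}\right) - 876} = \frac{1}{\frac{1}{396} - 876} = \frac{1}{- \frac{346895}{396}} = - \frac{396}{346895}$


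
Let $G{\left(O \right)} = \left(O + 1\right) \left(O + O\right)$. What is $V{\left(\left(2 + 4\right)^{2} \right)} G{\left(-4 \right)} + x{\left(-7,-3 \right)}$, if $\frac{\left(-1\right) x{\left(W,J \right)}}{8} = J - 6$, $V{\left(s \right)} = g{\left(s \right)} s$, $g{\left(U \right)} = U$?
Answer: $31176$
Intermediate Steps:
$G{\left(O \right)} = 2 O \left(1 + O\right)$ ($G{\left(O \right)} = \left(1 + O\right) 2 O = 2 O \left(1 + O\right)$)
$V{\left(s \right)} = s^{2}$ ($V{\left(s \right)} = s s = s^{2}$)
$x{\left(W,J \right)} = 48 - 8 J$ ($x{\left(W,J \right)} = - 8 \left(J - 6\right) = - 8 \left(-6 + J\right) = 48 - 8 J$)
$V{\left(\left(2 + 4\right)^{2} \right)} G{\left(-4 \right)} + x{\left(-7,-3 \right)} = \left(\left(2 + 4\right)^{2}\right)^{2} \cdot 2 \left(-4\right) \left(1 - 4\right) + \left(48 - -24\right) = \left(6^{2}\right)^{2} \cdot 2 \left(-4\right) \left(-3\right) + \left(48 + 24\right) = 36^{2} \cdot 24 + 72 = 1296 \cdot 24 + 72 = 31104 + 72 = 31176$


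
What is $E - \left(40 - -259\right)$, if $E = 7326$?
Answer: $7027$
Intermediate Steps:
$E - \left(40 - -259\right) = 7326 - \left(40 - -259\right) = 7326 - \left(40 + 259\right) = 7326 - 299 = 7027$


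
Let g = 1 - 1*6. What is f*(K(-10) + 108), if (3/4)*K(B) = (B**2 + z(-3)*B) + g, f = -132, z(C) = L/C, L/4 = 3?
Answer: -38016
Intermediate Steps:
L = 12 (L = 4*3 = 12)
g = -5 (g = 1 - 6 = -5)
z(C) = 12/C
K(B) = -20/3 - 16*B/3 + 4*B**2/3 (K(B) = 4*((B**2 + (12/(-3))*B) - 5)/3 = 4*((B**2 + (12*(-1/3))*B) - 5)/3 = 4*((B**2 - 4*B) - 5)/3 = 4*(-5 + B**2 - 4*B)/3 = -20/3 - 16*B/3 + 4*B**2/3)
f*(K(-10) + 108) = -132*((-20/3 - 16/3*(-10) + (4/3)*(-10)**2) + 108) = -132*((-20/3 + 160/3 + (4/3)*100) + 108) = -132*((-20/3 + 160/3 + 400/3) + 108) = -132*(180 + 108) = -132*288 = -38016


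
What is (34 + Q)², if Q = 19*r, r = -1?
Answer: 225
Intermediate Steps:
Q = -19 (Q = 19*(-1) = -19)
(34 + Q)² = (34 - 19)² = 15² = 225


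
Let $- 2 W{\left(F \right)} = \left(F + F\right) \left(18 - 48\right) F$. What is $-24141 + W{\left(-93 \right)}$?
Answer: $235329$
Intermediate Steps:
$W{\left(F \right)} = 30 F^{2}$ ($W{\left(F \right)} = - \frac{\left(F + F\right) \left(18 - 48\right) F}{2} = - \frac{2 F \left(-30\right) F}{2} = - \frac{- 60 F F}{2} = - \frac{\left(-60\right) F^{2}}{2} = 30 F^{2}$)
$-24141 + W{\left(-93 \right)} = -24141 + 30 \left(-93\right)^{2} = -24141 + 30 \cdot 8649 = -24141 + 259470 = 235329$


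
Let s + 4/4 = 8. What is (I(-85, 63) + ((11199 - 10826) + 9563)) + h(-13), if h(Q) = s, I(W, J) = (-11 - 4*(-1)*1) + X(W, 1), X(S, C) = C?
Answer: 9937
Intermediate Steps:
s = 7 (s = -1 + 8 = 7)
I(W, J) = -6 (I(W, J) = (-11 - 4*(-1)*1) + 1 = (-11 + 4*1) + 1 = (-11 + 4) + 1 = -7 + 1 = -6)
h(Q) = 7
(I(-85, 63) + ((11199 - 10826) + 9563)) + h(-13) = (-6 + ((11199 - 10826) + 9563)) + 7 = (-6 + (373 + 9563)) + 7 = (-6 + 9936) + 7 = 9930 + 7 = 9937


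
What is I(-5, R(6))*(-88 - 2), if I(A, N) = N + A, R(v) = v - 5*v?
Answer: 2610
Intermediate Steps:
R(v) = -4*v
I(A, N) = A + N
I(-5, R(6))*(-88 - 2) = (-5 - 4*6)*(-88 - 2) = (-5 - 24)*(-90) = -29*(-90) = 2610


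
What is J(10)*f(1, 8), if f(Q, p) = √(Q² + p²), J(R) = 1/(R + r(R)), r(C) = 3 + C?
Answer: √65/23 ≈ 0.35053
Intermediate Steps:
J(R) = 1/(3 + 2*R) (J(R) = 1/(R + (3 + R)) = 1/(3 + 2*R))
J(10)*f(1, 8) = √(1² + 8²)/(3 + 2*10) = √(1 + 64)/(3 + 20) = √65/23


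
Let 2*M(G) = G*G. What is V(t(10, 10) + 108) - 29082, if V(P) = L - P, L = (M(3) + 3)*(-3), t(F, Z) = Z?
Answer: -58445/2 ≈ -29223.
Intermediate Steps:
M(G) = G²/2 (M(G) = (G*G)/2 = G²/2)
L = -45/2 (L = ((½)*3² + 3)*(-3) = ((½)*9 + 3)*(-3) = (9/2 + 3)*(-3) = (15/2)*(-3) = -45/2 ≈ -22.500)
V(P) = -45/2 - P
V(t(10, 10) + 108) - 29082 = (-45/2 - (10 + 108)) - 29082 = (-45/2 - 1*118) - 29082 = (-45/2 - 118) - 29082 = -281/2 - 29082 = -58445/2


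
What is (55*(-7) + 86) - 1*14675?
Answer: -14974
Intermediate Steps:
(55*(-7) + 86) - 1*14675 = (-385 + 86) - 14675 = -299 - 14675 = -14974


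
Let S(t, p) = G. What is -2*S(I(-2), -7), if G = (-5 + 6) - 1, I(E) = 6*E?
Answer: 0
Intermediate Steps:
G = 0 (G = 1 - 1 = 0)
S(t, p) = 0
-2*S(I(-2), -7) = -2*0 = 0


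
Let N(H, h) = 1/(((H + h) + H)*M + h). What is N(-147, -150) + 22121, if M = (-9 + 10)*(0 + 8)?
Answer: 81891941/3702 ≈ 22121.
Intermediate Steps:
M = 8 (M = 1*8 = 8)
N(H, h) = 1/(9*h + 16*H) (N(H, h) = 1/(((H + h) + H)*8 + h) = 1/((h + 2*H)*8 + h) = 1/((8*h + 16*H) + h) = 1/(9*h + 16*H))
N(-147, -150) + 22121 = 1/(9*(-150) + 16*(-147)) + 22121 = 1/(-1350 - 2352) + 22121 = 1/(-3702) + 22121 = -1/3702 + 22121 = 81891941/3702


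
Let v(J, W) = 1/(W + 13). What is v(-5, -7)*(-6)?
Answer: -1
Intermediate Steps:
v(J, W) = 1/(13 + W)
v(-5, -7)*(-6) = -6/(13 - 7) = -6/6 = (⅙)*(-6) = -1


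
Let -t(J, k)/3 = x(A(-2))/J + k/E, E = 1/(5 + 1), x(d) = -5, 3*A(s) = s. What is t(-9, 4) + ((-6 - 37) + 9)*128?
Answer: -13277/3 ≈ -4425.7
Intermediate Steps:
A(s) = s/3
E = ⅙ (E = 1/6 = ⅙ ≈ 0.16667)
t(J, k) = -18*k + 15/J (t(J, k) = -3*(-5/J + k/(⅙)) = -3*(-5/J + k*6) = -3*(-5/J + 6*k) = -18*k + 15/J)
t(-9, 4) + ((-6 - 37) + 9)*128 = (-18*4 + 15/(-9)) + ((-6 - 37) + 9)*128 = (-72 + 15*(-⅑)) + (-43 + 9)*128 = (-72 - 5/3) - 34*128 = -221/3 - 4352 = -13277/3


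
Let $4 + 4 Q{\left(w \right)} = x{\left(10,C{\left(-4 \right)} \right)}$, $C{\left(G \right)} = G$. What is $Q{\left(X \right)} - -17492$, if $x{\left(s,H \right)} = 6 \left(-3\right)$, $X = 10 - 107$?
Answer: $\frac{34973}{2} \approx 17487.0$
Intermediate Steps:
$X = -97$ ($X = 10 - 107 = -97$)
$x{\left(s,H \right)} = -18$
$Q{\left(w \right)} = - \frac{11}{2}$ ($Q{\left(w \right)} = -1 + \frac{1}{4} \left(-18\right) = -1 - \frac{9}{2} = - \frac{11}{2}$)
$Q{\left(X \right)} - -17492 = - \frac{11}{2} - -17492 = - \frac{11}{2} + 17492 = \frac{34973}{2}$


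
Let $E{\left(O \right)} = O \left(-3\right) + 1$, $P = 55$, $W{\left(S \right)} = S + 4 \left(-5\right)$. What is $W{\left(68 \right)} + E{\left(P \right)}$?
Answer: $-116$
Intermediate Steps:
$W{\left(S \right)} = -20 + S$ ($W{\left(S \right)} = S - 20 = -20 + S$)
$E{\left(O \right)} = 1 - 3 O$ ($E{\left(O \right)} = - 3 O + 1 = 1 - 3 O$)
$W{\left(68 \right)} + E{\left(P \right)} = \left(-20 + 68\right) + \left(1 - 165\right) = 48 + \left(1 - 165\right) = 48 - 164 = -116$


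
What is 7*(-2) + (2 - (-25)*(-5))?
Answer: -137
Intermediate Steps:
7*(-2) + (2 - (-25)*(-5)) = -14 + (2 - 5*25) = -14 + (2 - 125) = -14 - 123 = -137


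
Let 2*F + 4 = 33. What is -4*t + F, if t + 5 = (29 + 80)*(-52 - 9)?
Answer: 53261/2 ≈ 26631.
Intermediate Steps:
F = 29/2 (F = -2 + (½)*33 = -2 + 33/2 = 29/2 ≈ 14.500)
t = -6654 (t = -5 + (29 + 80)*(-52 - 9) = -5 + 109*(-61) = -5 - 6649 = -6654)
-4*t + F = -4*(-6654) + 29/2 = 26616 + 29/2 = 53261/2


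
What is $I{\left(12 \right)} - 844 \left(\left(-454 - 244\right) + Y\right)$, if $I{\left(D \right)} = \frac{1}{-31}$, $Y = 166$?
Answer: $\frac{13919247}{31} \approx 4.4901 \cdot 10^{5}$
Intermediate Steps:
$I{\left(D \right)} = - \frac{1}{31}$
$I{\left(12 \right)} - 844 \left(\left(-454 - 244\right) + Y\right) = - \frac{1}{31} - 844 \left(\left(-454 - 244\right) + 166\right) = - \frac{1}{31} - 844 \left(-698 + 166\right) = - \frac{1}{31} - -449008 = - \frac{1}{31} + 449008 = \frac{13919247}{31}$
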